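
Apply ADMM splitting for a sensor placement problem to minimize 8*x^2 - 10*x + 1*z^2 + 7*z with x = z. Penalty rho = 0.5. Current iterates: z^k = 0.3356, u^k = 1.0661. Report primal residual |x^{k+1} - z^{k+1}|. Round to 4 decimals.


ADMM iteration with rho = 0.5, z^k = 0.3356, u^k = 1.0661
Step 1: x-update.
Minimize 8*x^2 - 10*x + (0.5/2)*(x - 0.3356 + 1.0661)^2
FOC: (2*8 + 0.5)*x = 10 + 0.5*(0.3356 - 1.0661)
x^{k+1} = 0.5839
Step 2: z-update.
Minimize 1*z^2 + 7*z + (0.5/2)*(0.5839 - z + 1.0661)^2
FOC: (2*1 + 0.5)*z = -7 + 0.5*(0.5839 + 1.0661)
z^{k+1} = -2.47
Step 3: u-update.
u^{k+1} = 1.0661 + 0.5839 + 2.47 = 4.12
Step 4: Primal residual = |0.5839 + 2.47| = 3.0539


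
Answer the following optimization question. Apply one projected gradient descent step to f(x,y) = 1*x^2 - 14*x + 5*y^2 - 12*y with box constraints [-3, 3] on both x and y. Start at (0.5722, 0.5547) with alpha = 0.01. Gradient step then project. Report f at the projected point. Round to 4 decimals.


Step 1: Compute gradient at (0.5722, 0.5547).
grad_x = 2*1*0.5722 - 14 = -12.8556
grad_y = 2*5*0.5547 - 12 = -6.453
Step 2: Gradient step.
x_raw = 0.5722 - 0.01*-12.8556 = 0.7008
y_raw = 0.5547 - 0.01*-6.453 = 0.6192
Step 3: Project onto [-3, 3].
x_proj = clip(0.7008) = 0.7008
y_proj = clip(0.6192) = 0.6192
Step 4: Evaluate f.
f(0.7008, 0.6192) = -14.8331


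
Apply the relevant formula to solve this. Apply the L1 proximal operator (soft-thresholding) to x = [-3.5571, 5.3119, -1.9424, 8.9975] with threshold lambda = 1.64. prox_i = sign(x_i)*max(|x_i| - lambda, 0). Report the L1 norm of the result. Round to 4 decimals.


Soft-thresholding with lambda = 1.64:
prox(-3.5571) = sign(-3.5571)*max(|-3.5571| - 1.64, 0) = -1.9171
prox(5.3119) = sign(5.3119)*max(|5.3119| - 1.64, 0) = 3.6719
prox(-1.9424) = sign(-1.9424)*max(|-1.9424| - 1.64, 0) = -0.3024
prox(8.9975) = sign(8.9975)*max(|8.9975| - 1.64, 0) = 7.3575
prox(x) = [-1.9171, 3.6719, -0.3024, 7.3575]
||prox(x)||_1 = 1.9171 + 3.6719 + 0.3024 + 7.3575 = 13.2489


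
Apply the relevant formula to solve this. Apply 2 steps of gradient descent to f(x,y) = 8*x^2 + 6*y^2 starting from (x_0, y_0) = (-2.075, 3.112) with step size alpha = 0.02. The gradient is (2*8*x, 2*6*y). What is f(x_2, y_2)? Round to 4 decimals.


Gradient descent on f(x,y) = 8*x^2 + 6*y^2.
Starting point: (-2.075, 3.112), alpha = 0.02
Step 1: grad_x = 2*8*-2.075 = -33.2, grad_y = 2*6*3.112 = 37.344
  x_1 = -2.075 - 0.02*-33.2 = -1.411
  y_1 = 3.112 - 0.02*37.344 = 2.3651
Step 2: grad_x = 2*8*-1.411 = -22.576, grad_y = 2*6*2.3651 = 28.3814
  x_2 = -1.411 - 0.02*-22.576 = -0.9595
  y_2 = 2.3651 - 0.02*28.3814 = 1.7975
f(-0.9595, 1.7975) = 8*(-0.9595)^2 + 6*1.7975^2 = 26.7507


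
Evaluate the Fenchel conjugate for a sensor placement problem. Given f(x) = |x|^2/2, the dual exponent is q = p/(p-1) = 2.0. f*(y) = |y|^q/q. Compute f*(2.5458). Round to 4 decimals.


The conjugate exponent q satisfies 1/p + 1/q = 1.
p = 2, so q = 2/(2 - 1) = 2.0
|y|^q = 2.5458^2.0 = 6.4811
f*(2.5458) = 6.4811 / 2.0 = 3.2405


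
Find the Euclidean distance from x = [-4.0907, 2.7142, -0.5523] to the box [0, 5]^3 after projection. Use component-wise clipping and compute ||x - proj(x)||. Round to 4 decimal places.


Project each component onto [0, 5].
clip(-4.0907) = 0.0, clip(2.7142) = 2.7142, clip(-0.5523) = 0.0
Projection = [0.0, 2.7142, 0.0]
Squared diffs: [16.7338, 0.0, 0.305]
Distance = sqrt(17.0388) = 4.1278


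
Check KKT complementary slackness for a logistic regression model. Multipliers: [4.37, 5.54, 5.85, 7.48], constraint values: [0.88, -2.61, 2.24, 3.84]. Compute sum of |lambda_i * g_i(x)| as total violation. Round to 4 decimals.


KKT complementary slackness check:
lambda_1 * g_1 = 4.37 * 0.88 = 3.8456
lambda_2 * g_2 = 5.54 * -2.61 = -14.4594
lambda_3 * g_3 = 5.85 * 2.24 = 13.104
lambda_4 * g_4 = 7.48 * 3.84 = 28.7232
Total violation = 3.8456 + 14.4594 + 13.104 + 28.7232 = 60.1322


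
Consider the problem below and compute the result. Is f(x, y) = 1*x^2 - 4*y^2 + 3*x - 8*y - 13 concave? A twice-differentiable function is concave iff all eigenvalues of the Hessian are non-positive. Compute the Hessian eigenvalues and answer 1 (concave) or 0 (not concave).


The Hessian of f(x,y) = 1*x^2 - 4*y^2 + 3*x - 8*y - 13 is:
H = [[2, 0], [0, -8]]
Trace = 2 - 8 = -6
Determinant = 2*-8 - (0)^2 = -16
Discriminant = (-6)^2 - 4*-16 = 100.0
Eigenvalues: lambda_1 = -8.0, lambda_2 = 2.0
The function is not concave.

0


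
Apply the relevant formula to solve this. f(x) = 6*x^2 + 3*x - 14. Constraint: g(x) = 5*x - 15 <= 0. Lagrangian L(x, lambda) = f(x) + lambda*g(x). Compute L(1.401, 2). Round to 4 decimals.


Step 1: Evaluate f(x).
f(1.401) = 6*1.401^2 + 3*1.401 - 14 = 1.9798
Step 2: Evaluate g(x).
g(1.401) = 5*1.401 - 15 = -7.995
Step 3: Compute Lagrangian.
L = 1.9798 + 2*-7.995 = -14.0102


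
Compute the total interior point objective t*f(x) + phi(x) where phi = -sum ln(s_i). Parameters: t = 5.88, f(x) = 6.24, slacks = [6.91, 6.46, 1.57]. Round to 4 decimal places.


Step 1: Compute log-barrier.
ln values: [1.933, 1.8656, 0.4511]
phi = -(1.933 + 1.8656 + 0.4511) = -4.2497
Step 2: Compute augmented objective.
t*f(x) = 5.88*6.24 = 36.6912
Total = 36.6912 - 4.2497 = 32.4415


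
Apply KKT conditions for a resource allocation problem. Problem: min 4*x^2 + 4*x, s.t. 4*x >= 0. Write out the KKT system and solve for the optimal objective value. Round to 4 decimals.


Step 1: Try lambda = 0 (constraint inactive).
x_unc = -4/(2*4) = -0.5
Check: 4*-0.5 = -2.0 < 0 -- violated!
Step 2: Constraint must be active: 4*x = 0
x* = 0/4 = 0.0
lambda = (2*4*0.0 + 4)/4 = 1.0
Step 3: Compute optimal value.
f(x*) = 4*0.0^2 + 4*0.0 = 0.0


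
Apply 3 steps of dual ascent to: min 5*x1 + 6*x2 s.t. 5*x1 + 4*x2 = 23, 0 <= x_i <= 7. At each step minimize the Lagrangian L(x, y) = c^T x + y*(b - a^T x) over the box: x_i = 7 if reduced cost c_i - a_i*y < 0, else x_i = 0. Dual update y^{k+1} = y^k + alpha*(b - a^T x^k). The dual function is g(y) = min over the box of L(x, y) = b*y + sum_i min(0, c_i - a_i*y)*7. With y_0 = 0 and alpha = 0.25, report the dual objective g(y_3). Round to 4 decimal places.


Dual ascent for LP: min 5*x1 + 6*x2, 5*x1 + 4*x2 = 23, 0 <= x_i <= 7
Step 1: y^k = 0.0, reduced costs: (5.0, 6.0)
  x^k = (0.0, 0.0), subgradient = b - a^T x = 23.0
  y^{k+1} = 0.0 + 0.25*23.0 = 5.75
Step 2: y^k = 5.75, reduced costs: (-23.75, -17.0)
  x^k = (7.0, 7.0), subgradient = b - a^T x = -40.0
  y^{k+1} = 5.75 + 0.25*-40.0 = -4.25
Step 3: y^k = -4.25, reduced costs: (26.25, 23.0)
  x^k = (0.0, 0.0), subgradient = b - a^T x = 23.0
  y^{k+1} = -4.25 + 0.25*23.0 = 1.5
Dual objective at y_3 = 1.5: reduced costs (-2.5, 0.0), box minimizer x = (7.0, 0.0)
g(y_3) = b*y + (c1 - a1*y)*x1 + (c2 - a2*y)*x2 = 23*1.5 + (-2.5)*7.0 + 0.0*0.0 = 34.5 - 17.5 + 0.0 = 17.0


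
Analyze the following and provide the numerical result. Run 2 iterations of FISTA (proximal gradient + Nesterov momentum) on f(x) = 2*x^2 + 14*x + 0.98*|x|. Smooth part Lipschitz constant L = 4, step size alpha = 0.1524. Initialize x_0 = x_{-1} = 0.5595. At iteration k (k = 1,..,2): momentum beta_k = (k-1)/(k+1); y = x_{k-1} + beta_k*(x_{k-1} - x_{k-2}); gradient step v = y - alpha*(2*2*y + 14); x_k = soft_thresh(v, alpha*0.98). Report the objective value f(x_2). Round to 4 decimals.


FISTA on f(x) = 2*x^2 + 14*x + 0.98*|x|
L = 4, alpha = 0.1524
Iteration 1: beta = 0.0, y = 0.5595 + 0.0*(0.5595 - 0.5595) = 0.5595
  grad(y) = 16.238, v = y - alpha*grad = -1.9152
  prox(v) = soft_thresh(-1.9152, 0.1494) = -1.7658
Iteration 2: beta = 0.3333, y = -1.7658 + 0.3333*(-1.7658 - 0.5595) = -2.5409
  grad(y) = 3.8363, v = y - alpha*grad = -3.1256
  prox(v) = soft_thresh(-3.1256, 0.1494) = -2.9762
f(x_2) = 2*(-2.9762)^2 + 14*(-2.9762) + 0.98*|-2.9762| = -21.0346


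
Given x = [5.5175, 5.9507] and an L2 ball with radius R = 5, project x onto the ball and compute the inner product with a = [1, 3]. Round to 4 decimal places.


Step 1: Compute ||x|| (intermediates to 6 decimals).
||x|| = sqrt(5.5175^2 + 5.9507^2) = 8.115025
Step 2: Project.
Since ||x|| > R, scale = R/||x|| = 5/8.115025 = 0.616141, proj(x) = scale * x
proj(x) = [3.399558, 3.66647]
Step 3: Dot product.
a^T * proj(x) = 1*3.399558 + 3*3.66647 = 14.399


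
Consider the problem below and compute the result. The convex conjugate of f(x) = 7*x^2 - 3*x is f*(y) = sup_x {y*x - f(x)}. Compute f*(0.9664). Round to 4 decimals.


f*(y) = sup_x {y*x - a*x^2 - b*x} = sup_x {(y-b)*x - a*x^2}
FOC: (y - b) - 2a*x = 0 => x* = (y - b)/(2a)
x* = (0.9664 + 3)/(2*7) = 0.2833
f*(0.9664) = (y-b)^2/(4a) = (0.9664 + 3)^2/(4*7)
= 15.7323/28 = 0.5619


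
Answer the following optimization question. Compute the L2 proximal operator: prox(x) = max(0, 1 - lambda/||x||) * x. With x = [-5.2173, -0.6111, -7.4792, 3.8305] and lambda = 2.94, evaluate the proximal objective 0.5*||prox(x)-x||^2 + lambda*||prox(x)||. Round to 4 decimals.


Step 1: Compute ||x||.
||x|| = 9.9098
Step 2: Compute scaling factor.
scale = max(0, 1 - 2.94/9.9098) = 0.7033
Step 3: prox(x) = [-3.6695, -0.4298, -5.2603, 2.6941]
||prox(x)|| = 6.9698
Step 4: Proximal objective.
0.5*||prox-x||^2 = 4.3218
lambda*||prox|| = 20.4912
Total = 24.8131


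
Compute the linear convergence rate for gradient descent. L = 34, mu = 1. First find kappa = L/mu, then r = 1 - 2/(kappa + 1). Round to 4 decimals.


Step 1: Compute the condition number.
kappa = L/mu = 34/1 = 34.0
Step 2: Compute the convergence rate.
r = 1 - 2/(kappa + 1) = 1 - 2*mu/(L + mu) = (L - mu)/(L + mu) = 33/35 = 0.9429


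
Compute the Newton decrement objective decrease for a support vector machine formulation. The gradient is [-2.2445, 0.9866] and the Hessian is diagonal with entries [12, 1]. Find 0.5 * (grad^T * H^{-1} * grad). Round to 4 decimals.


Step 1: H is diagonal, so H^(-1) * g = [-0.187, 0.9866].
Step 2: g^T H^(-1) g = sum_i g_i^2 / H_ii
  = (-2.2445)^2/12 + (0.9866)^2/1
  = 0.4198 + 0.9734 = 1.3932
Step 3: Objective decrease = 0.5 * g^T H^(-1) g = 0.6966


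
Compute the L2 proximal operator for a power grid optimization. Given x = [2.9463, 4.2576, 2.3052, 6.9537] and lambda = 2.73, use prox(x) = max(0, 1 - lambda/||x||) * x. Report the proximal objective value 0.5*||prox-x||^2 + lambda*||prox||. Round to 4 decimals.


Step 1: Compute ||x||.
||x|| = 8.9708
Step 2: Compute scaling factor.
scale = max(0, 1 - 2.73/8.9708) = 0.6957
Step 3: prox(x) = [2.0497, 2.9619, 1.6037, 4.8376]
||prox(x)|| = 6.2408
Step 4: Proximal objective.
0.5*||prox-x||^2 = 3.7265
lambda*||prox|| = 17.0374
Total = 20.7639


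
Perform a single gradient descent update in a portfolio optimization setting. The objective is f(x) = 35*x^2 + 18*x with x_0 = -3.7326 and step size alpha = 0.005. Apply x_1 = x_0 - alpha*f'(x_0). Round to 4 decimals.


We compute the gradient at x_0 and apply the update.
f'(x) = 70*x + 18
f'(-3.7326) = 70*-3.7326 + 18 = -243.282
x_1 = -3.7326 - 0.005*-243.282 = -2.5162


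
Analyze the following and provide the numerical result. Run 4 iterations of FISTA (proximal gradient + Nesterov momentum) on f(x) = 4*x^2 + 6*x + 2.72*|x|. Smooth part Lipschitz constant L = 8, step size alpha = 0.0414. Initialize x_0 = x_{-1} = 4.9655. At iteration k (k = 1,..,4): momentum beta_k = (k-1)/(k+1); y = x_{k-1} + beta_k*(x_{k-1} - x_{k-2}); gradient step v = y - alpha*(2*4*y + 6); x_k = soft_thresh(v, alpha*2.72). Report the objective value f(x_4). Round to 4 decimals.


FISTA on f(x) = 4*x^2 + 6*x + 2.72*|x|
L = 8, alpha = 0.0414
Iteration 1: beta = 0.0, y = 4.9655 + 0.0*(4.9655 - 4.9655) = 4.9655
  grad(y) = 45.724, v = y - alpha*grad = 3.0725
  prox(v) = soft_thresh(3.0725, 0.1126) = 2.9599
Iteration 2: beta = 0.3333, y = 2.9599 + 0.3333*(2.9599 - 4.9655) = 2.2914
  grad(y) = 24.3311, v = y - alpha*grad = 1.2841
  prox(v) = soft_thresh(1.2841, 0.1126) = 1.1715
Iteration 3: beta = 0.5, y = 1.1715 + 0.5*(1.1715 - 2.9599) = 0.2773
  grad(y) = 8.218, v = y - alpha*grad = -0.063
  prox(v) = soft_thresh(-0.063, 0.1126) = 0.0
Iteration 4: beta = 0.6, y = 0.0 + 0.6*(0.0 - 1.1715) = -0.7029
  grad(y) = 0.3769, v = y - alpha*grad = -0.7185
  prox(v) = soft_thresh(-0.7185, 0.1126) = -0.6059
f(x_4) = 4*(-0.6059)^2 + 6*(-0.6059) + 2.72*|-0.6059| = -0.5189


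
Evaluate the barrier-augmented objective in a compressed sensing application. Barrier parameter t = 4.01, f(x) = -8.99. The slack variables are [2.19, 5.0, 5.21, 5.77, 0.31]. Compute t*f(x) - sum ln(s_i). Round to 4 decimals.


Step 1: Compute log-barrier.
ln values: [0.7839, 1.6094, 1.6506, 1.7527, -1.1712]
phi = -(0.7839 + 1.6094 + 1.6506 + 1.7527 - 1.1712) = -4.6254
Step 2: Compute augmented objective.
t*f(x) = 4.01*-8.99 = -36.0499
Total = -36.0499 - 4.6254 = -40.6753


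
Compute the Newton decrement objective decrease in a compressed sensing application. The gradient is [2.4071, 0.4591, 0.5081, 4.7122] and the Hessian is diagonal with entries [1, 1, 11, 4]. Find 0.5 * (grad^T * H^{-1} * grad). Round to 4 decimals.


Step 1: H is diagonal, so H^(-1) * g = [2.4071, 0.4591, 0.0462, 1.1781].
Step 2: g^T H^(-1) g = sum_i g_i^2 / H_ii
  = (2.4071)^2/1 + (0.4591)^2/1 + (0.5081)^2/11 + (4.7122)^2/4
  = 5.7941 + 0.2108 + 0.0235 + 5.5512 = 11.5796
Step 3: Objective decrease = 0.5 * g^T H^(-1) g = 5.7898


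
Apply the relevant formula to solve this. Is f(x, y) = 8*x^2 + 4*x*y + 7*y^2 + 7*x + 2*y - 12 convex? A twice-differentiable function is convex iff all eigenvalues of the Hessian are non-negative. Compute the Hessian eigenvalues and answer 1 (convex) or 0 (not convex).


The Hessian of f(x,y) = 8*x^2 + 4*x*y + 7*y^2 + 7*x + 2*y - 12 is:
H = [[16, 4], [4, 14]]
Trace = 16 + 14 = 30
Determinant = 16*14 - (4)^2 = 208
Discriminant = (30)^2 - 4*208 = 68.0
Eigenvalues: lambda_1 = 10.8769, lambda_2 = 19.1231
The function is convex.

1


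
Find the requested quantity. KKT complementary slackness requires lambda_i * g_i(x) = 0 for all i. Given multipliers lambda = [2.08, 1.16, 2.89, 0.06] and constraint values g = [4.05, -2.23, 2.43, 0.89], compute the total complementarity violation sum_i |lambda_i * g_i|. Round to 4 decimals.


KKT complementary slackness check:
lambda_1 * g_1 = 2.08 * 4.05 = 8.424
lambda_2 * g_2 = 1.16 * -2.23 = -2.5868
lambda_3 * g_3 = 2.89 * 2.43 = 7.0227
lambda_4 * g_4 = 0.06 * 0.89 = 0.0534
Total violation = 8.424 + 2.5868 + 7.0227 + 0.0534 = 18.0869


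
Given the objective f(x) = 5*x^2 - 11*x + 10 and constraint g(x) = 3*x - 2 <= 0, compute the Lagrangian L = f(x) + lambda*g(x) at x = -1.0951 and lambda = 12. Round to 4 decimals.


Step 1: Evaluate f(x).
f(-1.0951) = 5*(-1.0951)^2 - 11*(-1.0951) + 10 = 28.0423
Step 2: Evaluate g(x).
g(-1.0951) = 3*-1.0951 - 2 = -5.2853
Step 3: Compute Lagrangian.
L = 28.0423 + 12*-5.2853 = -35.3813


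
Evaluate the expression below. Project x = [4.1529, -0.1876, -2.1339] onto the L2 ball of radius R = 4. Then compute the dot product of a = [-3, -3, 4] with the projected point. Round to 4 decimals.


Step 1: Compute ||x|| (intermediates to 6 decimals).
||x|| = sqrt(4.1529^2 + (-0.1876)^2 + (-2.1339)^2) = 4.672826
Step 2: Project.
Since ||x|| > R, scale = R/||x|| = 4/4.672826 = 0.856013, proj(x) = scale * x
proj(x) = [3.554936, -0.160588, -1.826646]
Step 3: Dot product.
a^T * proj(x) = -3*3.554936 - 3*(-0.160588) + 4*(-1.826646) = -17.4896


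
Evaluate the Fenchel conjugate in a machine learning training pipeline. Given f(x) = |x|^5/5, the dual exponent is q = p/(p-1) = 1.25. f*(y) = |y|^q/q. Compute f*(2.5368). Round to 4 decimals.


The conjugate exponent q satisfies 1/p + 1/q = 1.
p = 5, so q = 5/(5 - 1) = 1.25
|y|^q = 2.5368^1.25 = 3.2015
f*(2.5368) = 3.2015 / 1.25 = 2.5612


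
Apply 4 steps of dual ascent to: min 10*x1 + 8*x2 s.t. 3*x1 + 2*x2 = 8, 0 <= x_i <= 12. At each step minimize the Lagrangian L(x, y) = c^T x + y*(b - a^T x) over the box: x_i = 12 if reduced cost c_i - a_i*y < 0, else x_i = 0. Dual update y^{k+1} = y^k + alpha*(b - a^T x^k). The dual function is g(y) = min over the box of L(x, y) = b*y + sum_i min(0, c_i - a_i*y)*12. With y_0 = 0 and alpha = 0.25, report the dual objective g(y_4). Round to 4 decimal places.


Dual ascent for LP: min 10*x1 + 8*x2, 3*x1 + 2*x2 = 8, 0 <= x_i <= 12
Step 1: y^k = 0.0, reduced costs: (10.0, 8.0)
  x^k = (0.0, 0.0), subgradient = b - a^T x = 8.0
  y^{k+1} = 0.0 + 0.25*8.0 = 2.0
Step 2: y^k = 2.0, reduced costs: (4.0, 4.0)
  x^k = (0.0, 0.0), subgradient = b - a^T x = 8.0
  y^{k+1} = 2.0 + 0.25*8.0 = 4.0
Step 3: y^k = 4.0, reduced costs: (-2.0, 0.0)
  x^k = (12.0, 0.0), subgradient = b - a^T x = -28.0
  y^{k+1} = 4.0 + 0.25*-28.0 = -3.0
Step 4: y^k = -3.0, reduced costs: (19.0, 14.0)
  x^k = (0.0, 0.0), subgradient = b - a^T x = 8.0
  y^{k+1} = -3.0 + 0.25*8.0 = -1.0
Dual objective at y_4 = -1.0: reduced costs (13.0, 10.0), box minimizer x = (0.0, 0.0)
g(y_4) = b*y + (c1 - a1*y)*x1 + (c2 - a2*y)*x2 = 8*(-1.0) + 13.0*0.0 + 10.0*0.0 = -8.0 + 0.0 + 0.0 = -8.0


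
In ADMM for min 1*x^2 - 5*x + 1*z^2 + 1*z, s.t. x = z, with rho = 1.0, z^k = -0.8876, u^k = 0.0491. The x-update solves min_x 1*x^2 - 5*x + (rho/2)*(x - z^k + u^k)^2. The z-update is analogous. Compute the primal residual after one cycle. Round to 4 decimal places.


ADMM iteration with rho = 1.0, z^k = -0.8876, u^k = 0.0491
Step 1: x-update.
Minimize 1*x^2 - 5*x + (1.0/2)*(x + 0.8876 + 0.0491)^2
FOC: (2*1 + 1.0)*x = 5 + 1.0*(-0.8876 - 0.0491)
x^{k+1} = 1.3544
Step 2: z-update.
Minimize 1*z^2 + 1*z + (1.0/2)*(1.3544 - z + 0.0491)^2
FOC: (2*1 + 1.0)*z = -1 + 1.0*(1.3544 + 0.0491)
z^{k+1} = 0.1345
Step 3: u-update.
u^{k+1} = 0.0491 + 1.3544 - 0.1345 = 1.269
Step 4: Primal residual = |1.3544 - 0.1345| = 1.2199


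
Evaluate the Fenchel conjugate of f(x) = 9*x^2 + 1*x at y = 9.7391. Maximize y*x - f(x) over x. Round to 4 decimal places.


f*(y) = sup_x {y*x - a*x^2 - b*x} = sup_x {(y-b)*x - a*x^2}
FOC: (y - b) - 2a*x = 0 => x* = (y - b)/(2a)
x* = (9.7391 - 1)/(2*9) = 0.4855
f*(9.7391) = (y-b)^2/(4a) = (9.7391 - 1)^2/(4*9)
= 76.3719/36 = 2.1214


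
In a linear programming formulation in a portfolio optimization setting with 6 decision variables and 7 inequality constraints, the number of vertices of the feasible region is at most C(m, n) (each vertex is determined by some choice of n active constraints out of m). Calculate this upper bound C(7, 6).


Each vertex corresponds to some choice of n active constraints out of m, so the number of vertices is at most C(m, n) = m! / (n!(m-n)!).
m = 7, n = 6
Numerator: 7 * 6 * 5 * 4 * 3 * 2
Denominator: 6! = 720
C(7, 6) = 7


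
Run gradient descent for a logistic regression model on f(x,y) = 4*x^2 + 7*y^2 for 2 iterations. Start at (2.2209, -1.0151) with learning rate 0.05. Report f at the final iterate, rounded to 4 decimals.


Gradient descent on f(x,y) = 4*x^2 + 7*y^2.
Starting point: (2.2209, -1.0151), alpha = 0.05
Step 1: grad_x = 2*4*2.2209 = 17.7672, grad_y = 2*7*-1.0151 = -14.2114
  x_1 = 2.2209 - 0.05*17.7672 = 1.3325
  y_1 = -1.0151 - 0.05*-14.2114 = -0.3045
Step 2: grad_x = 2*4*1.3325 = 10.6603, grad_y = 2*7*-0.3045 = -4.2634
  x_2 = 1.3325 - 0.05*10.6603 = 0.7995
  y_2 = -0.3045 - 0.05*-4.2634 = -0.0914
f(0.7995, -0.0914) = 4*0.7995^2 + 7*(-0.0914)^2 = 2.6154


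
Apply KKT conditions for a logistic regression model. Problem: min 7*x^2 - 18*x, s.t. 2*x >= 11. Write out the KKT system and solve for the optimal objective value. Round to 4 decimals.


Step 1: Try lambda = 0 (constraint inactive).
x_unc = 18/(2*7) = 1.2857
Check: 2*1.2857 = 2.5714 < 11 -- violated!
Step 2: Constraint must be active: 2*x = 11
x* = 11/2 = 5.5
lambda = (2*7*5.5 - 18)/2 = 29.5
Step 3: Compute optimal value.
f(x*) = 7*5.5^2 - 18*5.5 = 112.75


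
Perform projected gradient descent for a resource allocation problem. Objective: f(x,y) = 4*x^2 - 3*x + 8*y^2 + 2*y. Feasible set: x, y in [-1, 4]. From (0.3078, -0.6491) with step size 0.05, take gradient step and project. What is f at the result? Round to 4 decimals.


Step 1: Compute gradient at (0.3078, -0.6491).
grad_x = 2*4*0.3078 - 3 = -0.5376
grad_y = 2*8*-0.6491 + 2 = -8.3856
Step 2: Gradient step.
x_raw = 0.3078 - 0.05*-0.5376 = 0.3347
y_raw = -0.6491 - 0.05*-8.3856 = -0.2298
Step 3: Project onto [-1, 4].
x_proj = clip(0.3347) = 0.3347
y_proj = clip(-0.2298) = -0.2298
Step 4: Evaluate f.
f(0.3347, -0.2298) = -0.5931


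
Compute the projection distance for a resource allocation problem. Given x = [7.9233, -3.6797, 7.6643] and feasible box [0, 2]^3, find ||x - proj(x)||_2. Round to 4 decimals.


Project each component onto [0, 2].
clip(7.9233) = 2.0, clip(-3.6797) = 0.0, clip(7.6643) = 2.0
Projection = [2.0, 0.0, 2.0]
Squared diffs: [35.0855, 13.5402, 32.0843]
Distance = sqrt(80.71) = 8.9839


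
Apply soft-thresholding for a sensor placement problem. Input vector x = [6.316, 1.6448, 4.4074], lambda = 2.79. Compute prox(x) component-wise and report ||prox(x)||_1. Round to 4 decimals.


Soft-thresholding with lambda = 2.79:
prox(6.316) = sign(6.316)*max(|6.316| - 2.79, 0) = 3.526
prox(1.6448) = sign(1.6448)*max(|1.6448| - 2.79, 0) = 0.0
prox(4.4074) = sign(4.4074)*max(|4.4074| - 2.79, 0) = 1.6174
prox(x) = [3.526, 0.0, 1.6174]
||prox(x)||_1 = 3.526 + 0.0 + 1.6174 = 5.1434


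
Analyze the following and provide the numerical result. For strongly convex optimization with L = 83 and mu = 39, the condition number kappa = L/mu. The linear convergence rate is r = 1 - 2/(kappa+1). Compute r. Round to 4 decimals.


Step 1: Compute the condition number.
kappa = L/mu = 83/39 = 2.1282
Step 2: Compute the convergence rate.
r = 1 - 2/(kappa + 1) = 1 - 2*mu/(L + mu) = (L - mu)/(L + mu) = 44/122 = 0.3607


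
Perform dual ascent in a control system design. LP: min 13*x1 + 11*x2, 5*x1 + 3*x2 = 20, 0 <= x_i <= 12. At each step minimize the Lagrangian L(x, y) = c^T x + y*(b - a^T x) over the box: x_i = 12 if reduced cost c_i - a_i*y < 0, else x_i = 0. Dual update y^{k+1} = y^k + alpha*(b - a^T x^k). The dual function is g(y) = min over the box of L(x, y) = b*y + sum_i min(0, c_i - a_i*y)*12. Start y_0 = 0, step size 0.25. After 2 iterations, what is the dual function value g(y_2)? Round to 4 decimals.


Dual ascent for LP: min 13*x1 + 11*x2, 5*x1 + 3*x2 = 20, 0 <= x_i <= 12
Step 1: y^k = 0.0, reduced costs: (13.0, 11.0)
  x^k = (0.0, 0.0), subgradient = b - a^T x = 20.0
  y^{k+1} = 0.0 + 0.25*20.0 = 5.0
Step 2: y^k = 5.0, reduced costs: (-12.0, -4.0)
  x^k = (12.0, 12.0), subgradient = b - a^T x = -76.0
  y^{k+1} = 5.0 + 0.25*-76.0 = -14.0
Dual objective at y_2 = -14.0: reduced costs (83.0, 53.0), box minimizer x = (0.0, 0.0)
g(y_2) = b*y + (c1 - a1*y)*x1 + (c2 - a2*y)*x2 = 20*(-14.0) + 83.0*0.0 + 53.0*0.0 = -280.0 + 0.0 + 0.0 = -280.0


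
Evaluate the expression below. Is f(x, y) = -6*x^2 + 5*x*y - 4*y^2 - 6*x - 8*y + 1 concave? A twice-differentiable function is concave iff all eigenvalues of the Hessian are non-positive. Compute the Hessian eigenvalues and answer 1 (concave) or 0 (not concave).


The Hessian of f(x,y) = -6*x^2 + 5*x*y - 4*y^2 - 6*x - 8*y + 1 is:
H = [[-12, 5], [5, -8]]
Trace = -12 - 8 = -20
Determinant = -12*-8 - (5)^2 = 71
Discriminant = (-20)^2 - 4*71 = 116.0
Eigenvalues: lambda_1 = -15.3852, lambda_2 = -4.6148
The function is concave.

1


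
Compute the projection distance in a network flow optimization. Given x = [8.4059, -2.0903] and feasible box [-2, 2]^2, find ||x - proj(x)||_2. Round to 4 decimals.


Project each component onto [-2, 2].
clip(8.4059) = 2.0, clip(-2.0903) = -2.0
Projection = [2.0, -2.0]
Squared diffs: [41.0356, 0.0082]
Distance = sqrt(41.0438) = 6.4065


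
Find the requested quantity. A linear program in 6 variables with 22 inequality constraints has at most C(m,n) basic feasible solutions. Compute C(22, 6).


Each vertex corresponds to some choice of n active constraints out of m, so the number of vertices is at most C(m, n) = m! / (n!(m-n)!).
m = 22, n = 6
Numerator: 22 * 21 * 20 * 19 * 18 * 17
Denominator: 6! = 720
C(22, 6) = 74613


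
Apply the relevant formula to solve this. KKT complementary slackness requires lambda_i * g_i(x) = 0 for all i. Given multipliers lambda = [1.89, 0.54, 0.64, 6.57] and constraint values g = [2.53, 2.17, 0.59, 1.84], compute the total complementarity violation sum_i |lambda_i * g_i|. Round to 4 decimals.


KKT complementary slackness check:
lambda_1 * g_1 = 1.89 * 2.53 = 4.7817
lambda_2 * g_2 = 0.54 * 2.17 = 1.1718
lambda_3 * g_3 = 0.64 * 0.59 = 0.3776
lambda_4 * g_4 = 6.57 * 1.84 = 12.0888
Total violation = 4.7817 + 1.1718 + 0.3776 + 12.0888 = 18.4199


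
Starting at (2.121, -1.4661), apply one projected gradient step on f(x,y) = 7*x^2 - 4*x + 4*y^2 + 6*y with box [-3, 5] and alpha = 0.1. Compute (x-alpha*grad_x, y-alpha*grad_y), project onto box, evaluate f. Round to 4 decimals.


Step 1: Compute gradient at (2.121, -1.4661).
grad_x = 2*7*2.121 - 4 = 25.694
grad_y = 2*4*-1.4661 + 6 = -5.7288
Step 2: Gradient step.
x_raw = 2.121 - 0.1*25.694 = -0.4484
y_raw = -1.4661 - 0.1*-5.7288 = -0.8932
Step 3: Project onto [-3, 5].
x_proj = clip(-0.4484) = -0.4484
y_proj = clip(-0.8932) = -0.8932
Step 4: Evaluate f.
f(-0.4484, -0.8932) = 1.0331


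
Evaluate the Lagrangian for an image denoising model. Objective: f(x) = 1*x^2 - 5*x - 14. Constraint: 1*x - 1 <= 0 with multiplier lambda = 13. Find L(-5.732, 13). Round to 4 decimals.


Step 1: Evaluate f(x).
f(-5.732) = 1*(-5.732)^2 - 5*(-5.732) - 14 = 47.5158
Step 2: Evaluate g(x).
g(-5.732) = 1*-5.732 - 1 = -6.732
Step 3: Compute Lagrangian.
L = 47.5158 + 13*-6.732 = -40.0002


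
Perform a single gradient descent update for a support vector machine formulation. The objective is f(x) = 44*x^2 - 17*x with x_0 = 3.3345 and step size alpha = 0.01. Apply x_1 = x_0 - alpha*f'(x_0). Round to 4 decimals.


We compute the gradient at x_0 and apply the update.
f'(x) = 88*x - 17
f'(3.3345) = 88*3.3345 - 17 = 276.436
x_1 = 3.3345 - 0.01*276.436 = 0.5701


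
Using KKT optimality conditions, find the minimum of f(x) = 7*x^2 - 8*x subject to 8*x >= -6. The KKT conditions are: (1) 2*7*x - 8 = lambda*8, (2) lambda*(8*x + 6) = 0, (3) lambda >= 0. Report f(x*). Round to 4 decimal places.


Step 1: Try lambda = 0 (constraint inactive).
Stationarity: 2*7*x - 8 = 0
x* = 8/(2*7) = 4/7 = 0.5714 (rounded; the exact value 4/7 is used below)
Check constraint: 8*0.5714 = 4.5712 >= -6 -- satisfied.
Step 2: Compute optimal value.
f(x*) = 7*(4/7)^2 - 8*(4/7) = -2.2857


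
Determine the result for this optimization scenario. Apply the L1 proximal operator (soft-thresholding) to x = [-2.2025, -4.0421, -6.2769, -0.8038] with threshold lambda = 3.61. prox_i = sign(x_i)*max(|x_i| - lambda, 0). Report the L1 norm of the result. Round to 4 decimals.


Soft-thresholding with lambda = 3.61:
prox(-2.2025) = sign(-2.2025)*max(|-2.2025| - 3.61, 0) = 0.0
prox(-4.0421) = sign(-4.0421)*max(|-4.0421| - 3.61, 0) = -0.4321
prox(-6.2769) = sign(-6.2769)*max(|-6.2769| - 3.61, 0) = -2.6669
prox(-0.8038) = sign(-0.8038)*max(|-0.8038| - 3.61, 0) = 0.0
prox(x) = [0.0, -0.4321, -2.6669, 0.0]
||prox(x)||_1 = 0.0 + 0.4321 + 2.6669 + 0.0 = 3.099


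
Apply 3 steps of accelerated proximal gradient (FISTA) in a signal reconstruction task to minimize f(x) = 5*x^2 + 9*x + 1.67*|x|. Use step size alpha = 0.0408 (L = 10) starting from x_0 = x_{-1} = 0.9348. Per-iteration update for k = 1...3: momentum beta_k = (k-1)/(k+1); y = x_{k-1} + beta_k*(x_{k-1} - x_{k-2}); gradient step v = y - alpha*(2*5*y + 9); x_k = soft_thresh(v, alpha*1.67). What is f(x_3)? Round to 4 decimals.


FISTA on f(x) = 5*x^2 + 9*x + 1.67*|x|
L = 10, alpha = 0.0408
Iteration 1: beta = 0.0, y = 0.9348 + 0.0*(0.9348 - 0.9348) = 0.9348
  grad(y) = 18.348, v = y - alpha*grad = 0.1862
  prox(v) = soft_thresh(0.1862, 0.0681) = 0.1181
Iteration 2: beta = 0.3333, y = 0.1181 + 0.3333*(0.1181 - 0.9348) = -0.1542
  grad(y) = 7.4582, v = y - alpha*grad = -0.4585
  prox(v) = soft_thresh(-0.4585, 0.0681) = -0.3903
Iteration 3: beta = 0.5, y = -0.3903 + 0.5*(-0.3903 - 0.1181) = -0.6445
  grad(y) = 2.5546, v = y - alpha*grad = -0.7488
  prox(v) = soft_thresh(-0.7488, 0.0681) = -0.6806
f(x_3) = 5*(-0.6806)^2 + 9*(-0.6806) + 1.67*|-0.6806| = -2.6727


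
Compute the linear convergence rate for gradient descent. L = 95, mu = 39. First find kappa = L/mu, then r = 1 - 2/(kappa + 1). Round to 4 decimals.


Step 1: Compute the condition number.
kappa = L/mu = 95/39 = 2.4359
Step 2: Compute the convergence rate.
r = 1 - 2/(kappa + 1) = 1 - 2*mu/(L + mu) = (L - mu)/(L + mu) = 56/134 = 0.4179


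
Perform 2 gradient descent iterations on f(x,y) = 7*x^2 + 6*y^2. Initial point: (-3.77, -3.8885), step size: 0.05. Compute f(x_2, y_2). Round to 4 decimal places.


Gradient descent on f(x,y) = 7*x^2 + 6*y^2.
Starting point: (-3.77, -3.8885), alpha = 0.05
Step 1: grad_x = 2*7*-3.77 = -52.78, grad_y = 2*6*-3.8885 = -46.662
  x_1 = -3.77 - 0.05*-52.78 = -1.131
  y_1 = -3.8885 - 0.05*-46.662 = -1.5554
Step 2: grad_x = 2*7*-1.131 = -15.834, grad_y = 2*6*-1.5554 = -18.6648
  x_2 = -1.131 - 0.05*-15.834 = -0.3393
  y_2 = -1.5554 - 0.05*-18.6648 = -0.6222
f(-0.3393, -0.6222) = 7*(-0.3393)^2 + 6*(-0.6222)^2 = 3.1284


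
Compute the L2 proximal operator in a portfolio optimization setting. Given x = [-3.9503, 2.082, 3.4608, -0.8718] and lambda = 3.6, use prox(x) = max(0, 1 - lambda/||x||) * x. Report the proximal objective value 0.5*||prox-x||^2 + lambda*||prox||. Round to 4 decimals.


Step 1: Compute ||x||.
||x|| = 5.7164
Step 2: Compute scaling factor.
scale = max(0, 1 - 3.6/5.7164) = 0.3702
Step 3: prox(x) = [-1.4625, 0.7708, 1.2813, -0.3228]
||prox(x)|| = 2.1164
Step 4: Proximal objective.
0.5*||prox-x||^2 = 6.48
lambda*||prox|| = 7.619
Total = 14.0989


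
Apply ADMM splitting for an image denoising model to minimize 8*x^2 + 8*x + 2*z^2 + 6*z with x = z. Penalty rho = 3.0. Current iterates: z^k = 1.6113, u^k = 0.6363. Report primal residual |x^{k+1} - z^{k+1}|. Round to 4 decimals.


ADMM iteration with rho = 3.0, z^k = 1.6113, u^k = 0.6363
Step 1: x-update.
Minimize 8*x^2 + 8*x + (3.0/2)*(x - 1.6113 + 0.6363)^2
FOC: (2*8 + 3.0)*x = -8 + 3.0*(1.6113 - 0.6363)
x^{k+1} = -0.2671
Step 2: z-update.
Minimize 2*z^2 + 6*z + (3.0/2)*(-0.2671 - z + 0.6363)^2
FOC: (2*2 + 3.0)*z = -6 + 3.0*(-0.2671 + 0.6363)
z^{k+1} = -0.6989
Step 3: u-update.
u^{k+1} = 0.6363 - 0.2671 + 0.6989 = 1.0681
Step 4: Primal residual = |-0.2671 + 0.6989| = 0.4318


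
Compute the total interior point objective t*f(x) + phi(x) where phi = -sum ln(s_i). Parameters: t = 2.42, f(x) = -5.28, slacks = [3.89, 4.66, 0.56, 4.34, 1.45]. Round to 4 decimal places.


Step 1: Compute log-barrier.
ln values: [1.3584, 1.539, -0.5798, 1.4679, 0.3716]
phi = -(1.3584 + 1.539 - 0.5798 + 1.4679 + 0.3716) = -4.157
Step 2: Compute augmented objective.
t*f(x) = 2.42*-5.28 = -12.7776
Total = -12.7776 - 4.157 = -16.9346


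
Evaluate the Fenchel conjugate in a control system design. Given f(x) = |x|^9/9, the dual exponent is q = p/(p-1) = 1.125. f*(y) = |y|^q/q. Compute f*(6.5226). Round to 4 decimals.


The conjugate exponent q satisfies 1/p + 1/q = 1.
p = 9, so q = 9/(9 - 1) = 1.125
|y|^q = 6.5226^1.125 = 8.2456
f*(6.5226) = 8.2456 / 1.125 = 7.3294


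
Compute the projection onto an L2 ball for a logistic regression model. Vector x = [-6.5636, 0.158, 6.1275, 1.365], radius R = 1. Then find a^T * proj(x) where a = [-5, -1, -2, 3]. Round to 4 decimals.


Step 1: Compute ||x|| (intermediates to 6 decimals).
||x|| = sqrt((-6.5636)^2 + 0.158^2 + 6.1275^2 + 1.365^2) = 9.083793
Step 2: Project.
Since ||x|| > R, scale = R/||x|| = 1/9.083793 = 0.110086, proj(x) = scale * x
proj(x) = [-0.72256, 0.017394, 0.674552, 0.150267]
Step 3: Dot product.
a^T * proj(x) = -5*(-0.72256) - 1*0.017394 - 2*0.674552 + 3*0.150267 = 2.6971


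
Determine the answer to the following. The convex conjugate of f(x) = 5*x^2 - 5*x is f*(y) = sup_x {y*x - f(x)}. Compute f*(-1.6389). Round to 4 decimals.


f*(y) = sup_x {y*x - a*x^2 - b*x} = sup_x {(y-b)*x - a*x^2}
FOC: (y - b) - 2a*x = 0 => x* = (y - b)/(2a)
x* = (-1.6389 + 5)/(2*5) = 0.3361
f*(-1.6389) = (y-b)^2/(4a) = (-1.6389 + 5)^2/(4*5)
= 11.297/20 = 0.5648


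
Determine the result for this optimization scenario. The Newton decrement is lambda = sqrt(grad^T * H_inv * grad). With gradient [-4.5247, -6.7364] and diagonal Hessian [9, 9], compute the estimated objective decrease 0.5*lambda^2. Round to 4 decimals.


Step 1: H is diagonal, so H^(-1) * g = [-0.5027, -0.7485].
Step 2: g^T H^(-1) g = sum_i g_i^2 / H_ii
  = (-4.5247)^2/9 + (-6.7364)^2/9
  = 2.2748 + 5.0421 = 7.3169
Step 3: Objective decrease = 0.5 * g^T H^(-1) g = 3.6584


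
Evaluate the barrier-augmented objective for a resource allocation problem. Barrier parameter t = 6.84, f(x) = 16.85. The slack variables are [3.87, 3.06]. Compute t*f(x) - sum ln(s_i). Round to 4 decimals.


Step 1: Compute log-barrier.
ln values: [1.3533, 1.1184]
phi = -(1.3533 + 1.1184) = -2.4717
Step 2: Compute augmented objective.
t*f(x) = 6.84*16.85 = 115.254
Total = 115.254 - 2.4717 = 112.7823


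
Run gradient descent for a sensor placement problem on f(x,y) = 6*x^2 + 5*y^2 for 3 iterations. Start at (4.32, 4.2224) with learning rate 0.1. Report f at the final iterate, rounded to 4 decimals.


Gradient descent on f(x,y) = 6*x^2 + 5*y^2.
Starting point: (4.32, 4.2224), alpha = 0.1
Step 1: grad_x = 2*6*4.32 = 51.84, grad_y = 2*5*4.2224 = 42.224
  x_1 = 4.32 - 0.1*51.84 = -0.864
  y_1 = 4.2224 - 0.1*42.224 = 0.0
Step 2: grad_x = 2*6*-0.864 = -10.368, grad_y = 2*5*0.0 = 0.0
  x_2 = -0.864 - 0.1*-10.368 = 0.1728
  y_2 = 0.0 - 0.1*0.0 = 0.0
Step 3: grad_x = 2*6*0.1728 = 2.0736, grad_y = 2*5*0.0 = 0.0
  x_3 = 0.1728 - 0.1*2.0736 = -0.0346
  y_3 = 0.0 - 0.1*0.0 = 0.0
f(-0.0346, 0.0) = 6*(-0.0346)^2 + 5*0.0^2 = 0.0072


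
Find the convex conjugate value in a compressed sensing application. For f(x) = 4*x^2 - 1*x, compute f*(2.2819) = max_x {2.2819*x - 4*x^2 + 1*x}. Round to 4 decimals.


f*(y) = sup_x {y*x - a*x^2 - b*x} = sup_x {(y-b)*x - a*x^2}
FOC: (y - b) - 2a*x = 0 => x* = (y - b)/(2a)
x* = (2.2819 + 1)/(2*4) = 0.4102
f*(2.2819) = (y-b)^2/(4a) = (2.2819 + 1)^2/(4*4)
= 10.7709/16 = 0.6732


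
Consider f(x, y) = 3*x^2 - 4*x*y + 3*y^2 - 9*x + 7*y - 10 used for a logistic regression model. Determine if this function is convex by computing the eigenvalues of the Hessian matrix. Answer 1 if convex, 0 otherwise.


The Hessian of f(x,y) = 3*x^2 - 4*x*y + 3*y^2 - 9*x + 7*y - 10 is:
H = [[6, -4], [-4, 6]]
Trace = 6 + 6 = 12
Determinant = 6*6 - (-4)^2 = 20
Discriminant = (12)^2 - 4*20 = 64.0
Eigenvalues: lambda_1 = 2.0, lambda_2 = 10.0
The function is convex.

1


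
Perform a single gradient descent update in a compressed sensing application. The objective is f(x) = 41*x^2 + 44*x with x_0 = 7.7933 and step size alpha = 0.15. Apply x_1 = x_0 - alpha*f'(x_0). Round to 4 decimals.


We compute the gradient at x_0 and apply the update.
f'(x) = 82*x + 44
f'(7.7933) = 82*7.7933 + 44 = 683.0506
x_1 = 7.7933 - 0.15*683.0506 = -94.6643


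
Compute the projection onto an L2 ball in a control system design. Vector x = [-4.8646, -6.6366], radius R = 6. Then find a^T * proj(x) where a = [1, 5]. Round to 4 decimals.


Step 1: Compute ||x|| (intermediates to 6 decimals).
||x|| = sqrt((-4.8646)^2 + (-6.6366)^2) = 8.228535
Step 2: Project.
Since ||x|| > R, scale = R/||x|| = 6/8.228535 = 0.72917, proj(x) = scale * x
proj(x) = [-3.54712, -4.83921]
Step 3: Dot product.
a^T * proj(x) = 1*(-3.54712) + 5*(-4.83921) = -27.7432


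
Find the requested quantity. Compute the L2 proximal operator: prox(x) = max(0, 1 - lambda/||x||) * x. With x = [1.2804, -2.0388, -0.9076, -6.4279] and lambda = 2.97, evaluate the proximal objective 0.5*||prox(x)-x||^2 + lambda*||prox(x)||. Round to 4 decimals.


Step 1: Compute ||x||.
||x|| = 6.9237
Step 2: Compute scaling factor.
scale = max(0, 1 - 2.97/6.9237) = 0.571
Step 3: prox(x) = [0.7312, -1.1642, -0.5183, -3.6706]
||prox(x)|| = 3.9537
Step 4: Proximal objective.
0.5*||prox-x||^2 = 4.4105
lambda*||prox|| = 11.7425
Total = 16.153


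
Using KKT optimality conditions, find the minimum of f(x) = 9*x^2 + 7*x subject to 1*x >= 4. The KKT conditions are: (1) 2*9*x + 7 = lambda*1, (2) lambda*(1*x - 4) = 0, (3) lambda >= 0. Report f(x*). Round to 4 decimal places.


Step 1: Try lambda = 0 (constraint inactive).
x_unc = -7/(2*9) = -0.3889
Check: 1*-0.3889 = -0.3889 < 4 -- violated!
Step 2: Constraint must be active: 1*x = 4
x* = 4/1 = 4.0
lambda = (2*9*4.0 + 7)/1 = 79.0
Step 3: Compute optimal value.
f(x*) = 9*4.0^2 + 7*4.0 = 172.0


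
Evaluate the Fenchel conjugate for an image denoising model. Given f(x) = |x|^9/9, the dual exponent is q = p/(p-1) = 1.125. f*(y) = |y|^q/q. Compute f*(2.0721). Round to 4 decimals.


The conjugate exponent q satisfies 1/p + 1/q = 1.
p = 9, so q = 9/(9 - 1) = 1.125
|y|^q = 2.0721^1.125 = 2.2697
f*(2.0721) = 2.2697 / 1.125 = 2.0175


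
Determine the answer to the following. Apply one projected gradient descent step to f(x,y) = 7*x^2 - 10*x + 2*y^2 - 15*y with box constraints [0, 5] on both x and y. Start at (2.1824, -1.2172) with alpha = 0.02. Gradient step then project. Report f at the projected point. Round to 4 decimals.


Step 1: Compute gradient at (2.1824, -1.2172).
grad_x = 2*7*2.1824 - 10 = 20.5536
grad_y = 2*2*-1.2172 - 15 = -19.8688
Step 2: Gradient step.
x_raw = 2.1824 - 0.02*20.5536 = 1.7713
y_raw = -1.2172 - 0.02*-19.8688 = -0.8198
Step 3: Project onto [0, 5].
x_proj = clip(1.7713) = 1.7713
y_proj = clip(-0.8198) = 0.0
Step 4: Evaluate f.
f(1.7713, 0.0) = 4.2499


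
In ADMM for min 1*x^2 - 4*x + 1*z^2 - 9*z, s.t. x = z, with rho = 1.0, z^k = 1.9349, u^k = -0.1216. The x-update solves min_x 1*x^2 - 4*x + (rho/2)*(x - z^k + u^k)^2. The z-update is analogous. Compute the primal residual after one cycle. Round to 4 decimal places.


ADMM iteration with rho = 1.0, z^k = 1.9349, u^k = -0.1216
Step 1: x-update.
Minimize 1*x^2 - 4*x + (1.0/2)*(x - 1.9349 - 0.1216)^2
FOC: (2*1 + 1.0)*x = 4 + 1.0*(1.9349 + 0.1216)
x^{k+1} = 2.0188
Step 2: z-update.
Minimize 1*z^2 - 9*z + (1.0/2)*(2.0188 - z - 0.1216)^2
FOC: (2*1 + 1.0)*z = 9 + 1.0*(2.0188 - 0.1216)
z^{k+1} = 3.6324
Step 3: u-update.
u^{k+1} = -0.1216 + 2.0188 - 3.6324 = -1.7352
Step 4: Primal residual = |2.0188 - 3.6324| = 1.6136


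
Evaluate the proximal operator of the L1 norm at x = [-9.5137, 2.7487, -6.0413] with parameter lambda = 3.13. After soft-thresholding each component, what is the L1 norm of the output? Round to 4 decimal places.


Soft-thresholding with lambda = 3.13:
prox(-9.5137) = sign(-9.5137)*max(|-9.5137| - 3.13, 0) = -6.3837
prox(2.7487) = sign(2.7487)*max(|2.7487| - 3.13, 0) = 0.0
prox(-6.0413) = sign(-6.0413)*max(|-6.0413| - 3.13, 0) = -2.9113
prox(x) = [-6.3837, 0.0, -2.9113]
||prox(x)||_1 = 6.3837 + 0.0 + 2.9113 = 9.295


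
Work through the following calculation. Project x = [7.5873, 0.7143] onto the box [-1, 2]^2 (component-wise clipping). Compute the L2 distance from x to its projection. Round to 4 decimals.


Project each component onto [-1, 2].
clip(7.5873) = 2.0, clip(0.7143) = 0.7143
Projection = [2.0, 0.7143]
Squared diffs: [31.2179, 0.0]
Distance = sqrt(31.2179) = 5.5873


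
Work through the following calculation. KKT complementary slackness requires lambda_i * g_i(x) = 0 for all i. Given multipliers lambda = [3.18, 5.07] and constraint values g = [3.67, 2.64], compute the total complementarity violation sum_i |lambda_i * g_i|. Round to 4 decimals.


KKT complementary slackness check:
lambda_1 * g_1 = 3.18 * 3.67 = 11.6706
lambda_2 * g_2 = 5.07 * 2.64 = 13.3848
Total violation = 11.6706 + 13.3848 = 25.0554


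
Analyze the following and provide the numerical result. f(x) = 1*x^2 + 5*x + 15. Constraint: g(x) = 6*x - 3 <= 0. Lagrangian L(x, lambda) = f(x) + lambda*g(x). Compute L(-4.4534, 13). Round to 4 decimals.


Step 1: Evaluate f(x).
f(-4.4534) = 1*(-4.4534)^2 + 5*(-4.4534) + 15 = 12.5658
Step 2: Evaluate g(x).
g(-4.4534) = 6*-4.4534 - 3 = -29.7204
Step 3: Compute Lagrangian.
L = 12.5658 + 13*-29.7204 = -373.7994


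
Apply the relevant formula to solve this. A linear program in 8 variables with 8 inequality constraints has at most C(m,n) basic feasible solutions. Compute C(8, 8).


Each vertex corresponds to some choice of n active constraints out of m, so the number of vertices is at most C(m, n) = m! / (n!(m-n)!).
m = 8, n = 8
Numerator: 8 * 7 * 6 * 5 * 4 * 3 * 2 * 1
Denominator: 8! = 40320
C(8, 8) = 1
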